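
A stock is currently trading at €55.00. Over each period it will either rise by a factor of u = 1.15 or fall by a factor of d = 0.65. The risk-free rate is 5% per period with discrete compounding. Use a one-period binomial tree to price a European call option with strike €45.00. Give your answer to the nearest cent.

€13.90

Risk-neutral probability p = (1 + 0.05 − 0.65)/(1.15 − 0.65) = 0.4000/0.5000 = 0.8000
Terminal stock prices: S_u = 63.25, S_d = 35.75
Terminal payoffs (S − K): max(18.25, 0) = 18.25, max(-9.25, 0) = 0
Node 0 (S = 55): V_0 = 1/1.05·[0.8000·18.2500 + 0.2000·0.0000] = 13.9048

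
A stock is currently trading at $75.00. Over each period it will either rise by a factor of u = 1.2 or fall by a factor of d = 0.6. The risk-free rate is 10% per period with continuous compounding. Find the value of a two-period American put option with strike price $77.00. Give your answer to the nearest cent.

$7.08

Risk-neutral probability p = (e^0.1 − 0.6)/(1.2 − 0.6) = 0.5052/0.6000 = 0.8420
Terminal stock prices: S_uu = 108, S_ud = 54, S_dd = 27
Terminal payoffs (K − S): max(-31, 0) = 0, max(23, 0) = 23, max(50, 0) = 50
Node u (S = 90): continuation = e^(−0.1)·[0.8420·0.0000 + 0.1580·23.0000] = 3.2892; exercise value = 0.0000 ≤ continuation, so V_u = 3.2892
Node d (S = 45): continuation = e^(−0.1)·[0.8420·23.0000 + 0.1580·50.0000] = 24.6725; exercise value = 32.0000 > continuation, so V_d = 32.0000 (exercise)
Node 0 (S = 75): continuation = e^(−0.1)·[0.8420·3.2892 + 0.1580·32.0000] = 7.0821; exercise value = 2.0000 ≤ continuation, so V_0 = 7.0821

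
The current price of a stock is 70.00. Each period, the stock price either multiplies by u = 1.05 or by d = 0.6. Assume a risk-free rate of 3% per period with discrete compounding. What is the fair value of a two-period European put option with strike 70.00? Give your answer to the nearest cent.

2.16

Risk-neutral probability p = (1 + 0.03 − 0.6)/(1.05 − 0.6) = 0.4300/0.4500 = 0.9556
Terminal stock prices: S_uu = 77.17, S_ud = 44.1, S_dd = 25.2
Terminal payoffs (K − S): max(-7.175, 0) = 0, max(25.9, 0) = 25.9, max(44.8, 0) = 44.8
Node u (S = 73.5): V_u = 1/1.03·[0.9556·0.0000 + 0.0444·25.9000] = 1.1176
Node d (S = 42): V_d = 1/1.03·[0.9556·25.9000 + 0.0444·44.8000] = 25.9612
Node 0 (S = 70): V_0 = 1/1.03·[0.9556·1.1176 + 0.0444·25.9612] = 2.1570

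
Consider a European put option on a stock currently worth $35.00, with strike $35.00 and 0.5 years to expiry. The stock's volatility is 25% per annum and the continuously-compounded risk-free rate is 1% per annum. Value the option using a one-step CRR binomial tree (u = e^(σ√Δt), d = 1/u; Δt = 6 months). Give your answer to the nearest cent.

$2.99

CRR parameters: u = e^(σ√Δt) = e^(0.25·√0.5) = 1.1934, d = 1/u = 0.8380
Per-period rate: rΔt = 0.01·0.5 = 0.005, so R = e^0.005 = 1.0050
Risk-neutral probability p = (e^0.005 − 0.8380)/(1.1934 − 0.8380) = 0.1670/0.3554 = 0.4700
Terminal stock prices: S_u = 41.77, S_d = 29.33
Terminal payoffs (K − S): max(-6.768, 0) = 0, max(5.671, 0) = 5.671
Node 0 (S = 35): V_0 = e^(−0.005)·[0.4700·0.0000 + 0.5300·5.6712] = 2.9906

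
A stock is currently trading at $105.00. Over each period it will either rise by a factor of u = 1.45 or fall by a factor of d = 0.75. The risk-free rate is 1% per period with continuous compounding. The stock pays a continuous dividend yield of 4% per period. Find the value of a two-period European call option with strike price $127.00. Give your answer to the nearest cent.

Per-period risk-free factor R = e^0.01 = 1.0101; dividend-adjusted growth = e^(0.01−0.04) = 0.9704.
Risk-neutral probability p = (0.9704 − 0.75)/(1.45 − 0.75) = 0.2204/0.7000 = 0.3149
Terminal stock prices: S_uu = 220.8, S_ud = 114.2, S_dd = 59.06
Terminal payoffs (S − K): max(93.76, 0) = 93.76, max(-12.81, 0) = 0, max(-67.94, 0) = 0
Node u (S = 152.2): V_u = e^(−0.01)·[0.3149·93.7625 + 0.6851·0.0000] = 29.2341
Node d (S = 78.75): V_d = e^(−0.01)·[0.3149·0.0000 + 0.6851·0.0000] = 0.0000
Node 0 (S = 105): V_0 = e^(−0.01)·[0.3149·29.2341 + 0.6851·0.0000] = 9.1149

$9.11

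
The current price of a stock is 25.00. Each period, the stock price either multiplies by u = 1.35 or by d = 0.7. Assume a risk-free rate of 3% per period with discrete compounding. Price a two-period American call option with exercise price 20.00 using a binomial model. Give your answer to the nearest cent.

7.92

Risk-neutral probability p = (1 + 0.03 − 0.7)/(1.35 − 0.7) = 0.3300/0.6500 = 0.5077
Terminal stock prices: S_uu = 45.56, S_ud = 23.62, S_dd = 12.25
Terminal payoffs (S − K): max(25.56, 0) = 25.56, max(3.625, 0) = 3.625, max(-7.75, 0) = 0
Node u (S = 33.75): continuation = 1/1.03·[0.5077·25.5625 + 0.4923·3.6250] = 14.3325; exercise value = 13.7500 ≤ continuation, so V_u = 14.3325
Node d (S = 17.5): continuation = 1/1.03·[0.5077·3.6250 + 0.4923·0.0000] = 1.7868; exercise value = 0.0000 ≤ continuation, so V_d = 1.7868
Node 0 (S = 25): continuation = 1/1.03·[0.5077·14.3325 + 0.4923·1.7868] = 7.9186; exercise value = 5.0000 ≤ continuation, so V_0 = 7.9186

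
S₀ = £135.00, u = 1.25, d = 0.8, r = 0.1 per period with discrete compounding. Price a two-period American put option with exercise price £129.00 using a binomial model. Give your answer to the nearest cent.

Risk-neutral probability p = (1 + 0.1 − 0.8)/(1.25 − 0.8) = 0.3000/0.4500 = 0.6667
Terminal stock prices: S_uu = 210.9, S_ud = 135, S_dd = 86.4
Terminal payoffs (K − S): max(-81.94, 0) = 0, max(-6, 0) = 0, max(42.6, 0) = 42.6
Node u (S = 168.8): continuation = 1/1.1·[0.6667·0.0000 + 0.3333·0.0000] = 0.0000; exercise value = 0.0000 ≤ continuation, so V_u = 0.0000
Node d (S = 108): continuation = 1/1.1·[0.6667·0.0000 + 0.3333·42.6000] = 12.9091; exercise value = 21.0000 > continuation, so V_d = 21.0000 (exercise)
Node 0 (S = 135): continuation = 1/1.1·[0.6667·0.0000 + 0.3333·21.0000] = 6.3636; exercise value = 0.0000 ≤ continuation, so V_0 = 6.3636

£6.36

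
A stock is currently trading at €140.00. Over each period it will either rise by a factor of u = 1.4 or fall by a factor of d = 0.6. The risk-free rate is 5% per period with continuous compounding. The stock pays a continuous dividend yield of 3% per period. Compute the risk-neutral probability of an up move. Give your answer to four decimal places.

Per-period risk-free factor R = e^0.05 = 1.0513; dividend-adjusted growth = e^(0.05−0.03) = 1.0202.
Risk-neutral probability p = (1.0202 − 0.6)/(1.4 − 0.6) = 0.4202/0.8000 = 0.5253

p = 0.5253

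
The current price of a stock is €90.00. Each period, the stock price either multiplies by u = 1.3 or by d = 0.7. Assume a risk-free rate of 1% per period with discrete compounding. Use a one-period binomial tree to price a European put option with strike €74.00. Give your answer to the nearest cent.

€5.26

Risk-neutral probability p = (1 + 0.01 − 0.7)/(1.3 − 0.7) = 0.3100/0.6000 = 0.5167
Terminal stock prices: S_u = 117, S_d = 63
Terminal payoffs (K − S): max(-43, 0) = 0, max(11, 0) = 11
Node 0 (S = 90): V_0 = 1/1.01·[0.5167·0.0000 + 0.4833·11.0000] = 5.2640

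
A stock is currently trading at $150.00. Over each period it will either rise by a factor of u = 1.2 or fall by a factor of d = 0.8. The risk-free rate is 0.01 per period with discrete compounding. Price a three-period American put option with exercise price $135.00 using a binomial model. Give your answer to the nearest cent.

Risk-neutral probability p = (1 + 0.01 − 0.8)/(1.2 − 0.8) = 0.2100/0.4000 = 0.5250
Terminal stock prices: S_uuu = 259.2, S_uud = 172.8, S_udd = 115.2, S_ddd = 76.8
Terminal payoffs (K − S): max(-124.2, 0) = 0, max(-37.8, 0) = 0, max(19.8, 0) = 19.8, max(58.2, 0) = 58.2
Node uu (S = 216): continuation = 1/1.01·[0.5250·0.0000 + 0.4750·0.0000] = 0.0000; exercise value = 0.0000 ≤ continuation, so V_uu = 0.0000
Node ud (S = 144): continuation = 1/1.01·[0.5250·0.0000 + 0.4750·19.8000] = 9.3119; exercise value = 0.0000 ≤ continuation, so V_ud = 9.3119
Node dd (S = 96): continuation = 1/1.01·[0.5250·19.8000 + 0.4750·58.2000] = 37.6634; exercise value = 39.0000 > continuation, so V_dd = 39.0000 (exercise)
Node u (S = 180): continuation = 1/1.01·[0.5250·0.0000 + 0.4750·9.3119] = 4.3794; exercise value = 0.0000 ≤ continuation, so V_u = 4.3794
Node d (S = 120): continuation = 1/1.01·[0.5250·9.3119 + 0.4750·39.0000] = 23.1819; exercise value = 15.0000 ≤ continuation, so V_d = 23.1819
Node 0 (S = 150): continuation = 1/1.01·[0.5250·4.3794 + 0.4750·23.1819] = 13.1788; exercise value = 0.0000 ≤ continuation, so V_0 = 13.1788

$13.18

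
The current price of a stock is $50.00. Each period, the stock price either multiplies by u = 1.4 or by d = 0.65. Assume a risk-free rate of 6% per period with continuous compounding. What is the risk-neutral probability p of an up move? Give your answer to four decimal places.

p = 0.5491

Risk-neutral probability p = (e^0.06 − 0.65)/(1.4 − 0.65) = 0.4118/0.7500 = 0.5491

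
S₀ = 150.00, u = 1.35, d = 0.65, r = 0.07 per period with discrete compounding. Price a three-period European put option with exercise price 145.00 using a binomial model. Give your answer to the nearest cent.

Risk-neutral probability p = (1 + 0.07 − 0.65)/(1.35 − 0.65) = 0.4200/0.7000 = 0.6000
Terminal stock prices: S_uuu = 369.1, S_uud = 177.7, S_udd = 85.56, S_ddd = 41.19
Terminal payoffs (K − S): max(-224.1, 0) = 0, max(-32.69, 0) = 0, max(59.44, 0) = 59.44, max(103.8, 0) = 103.8
Node uu (S = 273.4): V_uu = 1/1.07·[0.6000·0.0000 + 0.4000·0.0000] = 0.0000
Node ud (S = 131.6): V_ud = 1/1.07·[0.6000·0.0000 + 0.4000·59.4437] = 22.2220
Node dd (S = 63.38): V_dd = 1/1.07·[0.6000·59.4437 + 0.4000·103.8063] = 72.1390
Node u (S = 202.5): V_u = 1/1.07·[0.6000·0.0000 + 0.4000·22.2220] = 8.3073
Node d (S = 97.5): V_d = 1/1.07·[0.6000·22.2220 + 0.4000·72.1390] = 39.4288
Node 0 (S = 150): V_0 = 1/1.07·[0.6000·8.3073 + 0.4000·39.4288] = 19.3980

19.40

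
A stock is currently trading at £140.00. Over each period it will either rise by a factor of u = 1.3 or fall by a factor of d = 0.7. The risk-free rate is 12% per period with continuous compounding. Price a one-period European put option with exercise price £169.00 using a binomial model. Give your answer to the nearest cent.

Risk-neutral probability p = (e^0.12 − 0.7)/(1.3 − 0.7) = 0.4275/0.6000 = 0.7125
Terminal stock prices: S_u = 182, S_d = 98
Terminal payoffs (K − S): max(-13, 0) = 0, max(71, 0) = 71
Node 0 (S = 140): V_0 = e^(−0.12)·[0.7125·0.0000 + 0.2875·71.0000] = 18.1046

£18.10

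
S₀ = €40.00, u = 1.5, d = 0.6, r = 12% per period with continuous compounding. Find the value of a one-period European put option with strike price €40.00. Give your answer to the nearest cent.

Risk-neutral probability p = (e^0.12 − 0.6)/(1.5 − 0.6) = 0.5275/0.9000 = 0.5861
Terminal stock prices: S_u = 60, S_d = 24
Terminal payoffs (K − S): max(-20, 0) = 0, max(16, 0) = 16
Node 0 (S = 40): V_0 = e^(−0.12)·[0.5861·0.0000 + 0.4139·16.0000] = 5.8734

€5.87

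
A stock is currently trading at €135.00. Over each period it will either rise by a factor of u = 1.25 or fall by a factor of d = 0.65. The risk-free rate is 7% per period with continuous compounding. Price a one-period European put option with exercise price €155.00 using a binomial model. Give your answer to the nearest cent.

€18.55

Risk-neutral probability p = (e^0.07 − 0.65)/(1.25 − 0.65) = 0.4225/0.6000 = 0.7042
Terminal stock prices: S_u = 168.8, S_d = 87.75
Terminal payoffs (K − S): max(-13.75, 0) = 0, max(67.25, 0) = 67.25
Node 0 (S = 135): V_0 = e^(−0.07)·[0.7042·0.0000 + 0.2958·67.2500] = 18.5489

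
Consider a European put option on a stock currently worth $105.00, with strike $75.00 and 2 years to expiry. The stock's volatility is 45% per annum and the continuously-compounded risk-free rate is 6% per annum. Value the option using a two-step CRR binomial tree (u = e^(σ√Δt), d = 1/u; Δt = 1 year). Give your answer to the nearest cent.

$8.49

CRR parameters: u = e^(σ√Δt) = e^(0.45·√1) = 1.5683, d = 1/u = 0.6376
Per-period rate: rΔt = 0.06·1 = 0.06, so R = e^0.06 = 1.0618
Risk-neutral probability p = (e^0.06 − 0.6376)/(1.5683 − 0.6376) = 0.4242/0.9307 = 0.4558
Terminal stock prices: S_uu = 258.3, S_ud = 105, S_dd = 42.69
Terminal payoffs (K − S): max(-183.3, 0) = 0, max(-30, 0) = 0, max(32.31, 0) = 32.31
Node u (S = 164.7): V_u = e^(−0.06)·[0.4558·0.0000 + 0.5442·0.0000] = 0.0000
Node d (S = 66.95): V_d = e^(−0.06)·[0.4558·0.0000 + 0.5442·32.3102] = 16.5592
Node 0 (S = 105): V_0 = e^(−0.06)·[0.4558·0.0000 + 0.5442·16.5592] = 8.4867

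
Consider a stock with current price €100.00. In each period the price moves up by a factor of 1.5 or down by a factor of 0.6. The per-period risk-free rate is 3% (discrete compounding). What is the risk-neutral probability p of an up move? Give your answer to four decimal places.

p = 0.4778

Risk-neutral probability p = (1 + 0.03 − 0.6)/(1.5 − 0.6) = 0.4300/0.9000 = 0.4778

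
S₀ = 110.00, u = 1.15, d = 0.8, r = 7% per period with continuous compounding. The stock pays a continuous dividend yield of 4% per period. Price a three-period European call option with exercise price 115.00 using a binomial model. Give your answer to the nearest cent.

12.60

Per-period risk-free factor R = e^0.07 = 1.0725; dividend-adjusted growth = e^(0.07−0.04) = 1.0305.
Risk-neutral probability p = (1.0305 − 0.8)/(1.15 − 0.8) = 0.2305/0.3500 = 0.6584
Terminal stock prices: S_uuu = 167.3, S_uud = 116.4, S_udd = 80.96, S_ddd = 56.32
Terminal payoffs (S − K): max(52.3, 0) = 52.3, max(1.38, 0) = 1.38, max(-34.04, 0) = 0, max(-58.68, 0) = 0
Node uu (S = 145.5): V_uu = e^(−0.07)·[0.6584·52.2962 + 0.3416·1.3800] = 32.5456
Node ud (S = 101.2): V_ud = e^(−0.07)·[0.6584·1.3800 + 0.3416·0.0000] = 0.8472
Node dd (S = 70.4): V_dd = e^(−0.07)·[0.6584·0.0000 + 0.3416·0.0000] = 0.0000
Node u (S = 126.5): V_u = e^(−0.07)·[0.6584·32.5456 + 0.3416·0.8472] = 20.2504
Node d (S = 88): V_d = e^(−0.07)·[0.6584·0.8472 + 0.3416·0.0000] = 0.5201
Node 0 (S = 110): V_0 = e^(−0.07)·[0.6584·20.2504 + 0.3416·0.5201] = 12.5979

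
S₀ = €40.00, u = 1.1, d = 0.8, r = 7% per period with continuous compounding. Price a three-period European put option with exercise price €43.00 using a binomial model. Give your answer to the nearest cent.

€1.08

Risk-neutral probability p = (e^0.07 − 0.8)/(1.1 − 0.8) = 0.2725/0.3000 = 0.9084
Terminal stock prices: S_uuu = 53.24, S_uud = 38.72, S_udd = 28.16, S_ddd = 20.48
Terminal payoffs (K − S): max(-10.24, 0) = 0, max(4.28, 0) = 4.28, max(14.84, 0) = 14.84, max(22.52, 0) = 22.52
Node uu (S = 48.4): V_uu = e^(−0.07)·[0.9084·0.0000 + 0.0916·4.2800] = 0.3657
Node ud (S = 35.2): V_ud = e^(−0.07)·[0.9084·4.2800 + 0.0916·14.8400] = 4.8929
Node dd (S = 25.6): V_dd = e^(−0.07)·[0.9084·14.8400 + 0.0916·22.5200] = 14.4929
Node u (S = 44): V_u = e^(−0.07)·[0.9084·0.3657 + 0.0916·4.8929] = 0.7278
Node d (S = 32): V_d = e^(−0.07)·[0.9084·4.8929 + 0.0916·14.4929] = 5.3824
Node 0 (S = 40): V_0 = e^(−0.07)·[0.9084·0.7278 + 0.0916·5.3824] = 1.0763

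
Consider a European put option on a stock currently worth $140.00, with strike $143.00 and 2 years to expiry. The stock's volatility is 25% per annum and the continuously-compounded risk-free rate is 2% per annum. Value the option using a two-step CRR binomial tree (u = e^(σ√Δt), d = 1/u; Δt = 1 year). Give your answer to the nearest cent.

CRR parameters: u = e^(σ√Δt) = e^(0.25·√1) = 1.2840, d = 1/u = 0.7788
Per-period rate: rΔt = 0.02·1 = 0.02, so R = e^0.02 = 1.0202
Risk-neutral probability p = (e^0.02 − 0.7788)/(1.2840 − 0.7788) = 0.2414/0.5052 = 0.4778
Terminal stock prices: S_uu = 230.8, S_ud = 140, S_dd = 84.91
Terminal payoffs (K − S): max(-87.82, 0) = 0, max(3, 0) = 3, max(58.09, 0) = 58.09
Node u (S = 179.8): V_u = e^(−0.02)·[0.4778·0.0000 + 0.5222·3.0000] = 1.5356
Node d (S = 109): V_d = e^(−0.02)·[0.4778·3.0000 + 0.5222·58.0857] = 31.1363
Node 0 (S = 140): V_0 = e^(−0.02)·[0.4778·1.5356 + 0.5222·31.1363] = 16.6563

$16.66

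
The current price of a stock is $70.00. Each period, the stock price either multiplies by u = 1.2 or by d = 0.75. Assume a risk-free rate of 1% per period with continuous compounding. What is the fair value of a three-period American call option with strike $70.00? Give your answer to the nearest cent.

Risk-neutral probability p = (e^0.01 − 0.75)/(1.2 − 0.75) = 0.2601/0.4500 = 0.5779
Terminal stock prices: S_uuu = 121, S_uud = 75.6, S_udd = 47.25, S_ddd = 29.53
Terminal payoffs (S − K): max(50.96, 0) = 50.96, max(5.6, 0) = 5.6, max(-22.75, 0) = 0, max(-40.47, 0) = 0
Node uu (S = 100.8): continuation = e^(−0.01)·[0.5779·50.9600 + 0.4221·5.6000] = 31.4965; exercise value = 30.8000 ≤ continuation, so V_uu = 31.4965
Node ud (S = 63): continuation = e^(−0.01)·[0.5779·5.6000 + 0.4221·0.0000] = 3.2040; exercise value = 0.0000 ≤ continuation, so V_ud = 3.2040
Node dd (S = 39.38): continuation = e^(−0.01)·[0.5779·0.0000 + 0.4221·0.0000] = 0.0000; exercise value = 0.0000 ≤ continuation, so V_dd = 0.0000
Node u (S = 84): continuation = e^(−0.01)·[0.5779·31.4965 + 0.4221·3.2040] = 19.3594; exercise value = 14.0000 ≤ continuation, so V_u = 19.3594
Node d (S = 52.5): continuation = e^(−0.01)·[0.5779·3.2040 + 0.4221·0.0000] = 1.8331; exercise value = 0.0000 ≤ continuation, so V_d = 1.8331
Node 0 (S = 70): continuation = e^(−0.01)·[0.5779·19.3594 + 0.4221·1.8331] = 11.8423; exercise value = 0.0000 ≤ continuation, so V_0 = 11.8423

$11.84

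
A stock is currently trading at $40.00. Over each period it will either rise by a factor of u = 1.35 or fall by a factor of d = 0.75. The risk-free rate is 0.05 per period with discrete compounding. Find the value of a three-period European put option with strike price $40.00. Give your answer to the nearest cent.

$5.61

Risk-neutral probability p = (1 + 0.05 − 0.75)/(1.35 − 0.75) = 0.3000/0.6000 = 0.5000
Terminal stock prices: S_uuu = 98.42, S_uud = 54.68, S_udd = 30.38, S_ddd = 16.88
Terminal payoffs (K − S): max(-58.42, 0) = 0, max(-14.68, 0) = 0, max(9.625, 0) = 9.625, max(23.12, 0) = 23.12
Node uu (S = 72.9): V_uu = 1/1.05·[0.5000·0.0000 + 0.5000·0.0000] = 0.0000
Node ud (S = 40.5): V_ud = 1/1.05·[0.5000·0.0000 + 0.5000·9.6250] = 4.5833
Node dd (S = 22.5): V_dd = 1/1.05·[0.5000·9.6250 + 0.5000·23.1250] = 15.5952
Node u (S = 54): V_u = 1/1.05·[0.5000·0.0000 + 0.5000·4.5833] = 2.1825
Node d (S = 30): V_d = 1/1.05·[0.5000·4.5833 + 0.5000·15.5952] = 9.6088
Node 0 (S = 40): V_0 = 1/1.05·[0.5000·2.1825 + 0.5000·9.6088] = 5.6149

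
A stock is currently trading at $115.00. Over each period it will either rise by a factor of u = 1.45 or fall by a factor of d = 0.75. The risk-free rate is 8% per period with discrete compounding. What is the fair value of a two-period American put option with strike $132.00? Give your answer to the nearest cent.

$23.87

Risk-neutral probability p = (1 + 0.08 − 0.75)/(1.45 − 0.75) = 0.3300/0.7000 = 0.4714
Terminal stock prices: S_uu = 241.8, S_ud = 125.1, S_dd = 64.69
Terminal payoffs (K − S): max(-109.8, 0) = 0, max(6.938, 0) = 6.938, max(67.31, 0) = 67.31
Node u (S = 166.8): continuation = 1/1.08·[0.4714·0.0000 + 0.5286·6.9375] = 3.3953; exercise value = 0.0000 ≤ continuation, so V_u = 3.3953
Node d (S = 86.25): continuation = 1/1.08·[0.4714·6.9375 + 0.5286·67.3125] = 35.9722; exercise value = 45.7500 > continuation, so V_d = 45.7500 (exercise)
Node 0 (S = 115): continuation = 1/1.08·[0.4714·3.3953 + 0.5286·45.7500] = 23.8730; exercise value = 17.0000 ≤ continuation, so V_0 = 23.8730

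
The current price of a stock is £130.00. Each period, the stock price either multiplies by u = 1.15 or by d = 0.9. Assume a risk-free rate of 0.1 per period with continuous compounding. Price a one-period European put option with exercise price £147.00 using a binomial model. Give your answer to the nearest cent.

Risk-neutral probability p = (e^0.1 − 0.9)/(1.15 − 0.9) = 0.2052/0.2500 = 0.8207
Terminal stock prices: S_u = 149.5, S_d = 117
Terminal payoffs (K − S): max(-2.5, 0) = 0, max(30, 0) = 30
Node 0 (S = 130): V_0 = e^(−0.1)·[0.8207·0.0000 + 0.1793·30.0000] = 4.8676

£4.87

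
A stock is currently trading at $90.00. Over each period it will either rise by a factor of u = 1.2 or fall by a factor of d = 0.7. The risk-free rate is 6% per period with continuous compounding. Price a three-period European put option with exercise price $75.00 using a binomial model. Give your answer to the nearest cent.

$3.84

Risk-neutral probability p = (e^0.06 − 0.7)/(1.2 − 0.7) = 0.3618/0.5000 = 0.7237
Terminal stock prices: S_uuu = 155.5, S_uud = 90.72, S_udd = 52.92, S_ddd = 30.87
Terminal payoffs (K − S): max(-80.52, 0) = 0, max(-15.72, 0) = 0, max(22.08, 0) = 22.08, max(44.13, 0) = 44.13
Node uu (S = 129.6): V_uu = e^(−0.06)·[0.7237·0.0000 + 0.2763·0.0000] = 0.0000
Node ud (S = 75.6): V_ud = e^(−0.06)·[0.7237·0.0000 + 0.2763·22.0800] = 5.7460
Node dd (S = 44.1): V_dd = e^(−0.06)·[0.7237·22.0800 + 0.2763·44.1300] = 26.5323
Node u (S = 108): V_u = e^(−0.06)·[0.7237·0.0000 + 0.2763·5.7460] = 1.4953
Node d (S = 63): V_d = e^(−0.06)·[0.7237·5.7460 + 0.2763·26.5323] = 10.8207
Node 0 (S = 90): V_0 = e^(−0.06)·[0.7237·1.4953 + 0.2763·10.8207] = 3.8350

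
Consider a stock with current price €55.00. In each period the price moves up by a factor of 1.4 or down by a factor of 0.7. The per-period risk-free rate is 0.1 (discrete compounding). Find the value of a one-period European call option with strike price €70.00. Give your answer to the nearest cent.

Risk-neutral probability p = (1 + 0.1 − 0.7)/(1.4 − 0.7) = 0.4000/0.7000 = 0.5714
Terminal stock prices: S_u = 77, S_d = 38.5
Terminal payoffs (S − K): max(7, 0) = 7, max(-31.5, 0) = 0
Node 0 (S = 55): V_0 = 1/1.1·[0.5714·7.0000 + 0.4286·0.0000] = 3.6364

€3.64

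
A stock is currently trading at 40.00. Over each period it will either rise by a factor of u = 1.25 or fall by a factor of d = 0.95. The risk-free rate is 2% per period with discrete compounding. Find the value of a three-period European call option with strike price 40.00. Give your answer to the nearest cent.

Risk-neutral probability p = (1 + 0.02 − 0.95)/(1.25 − 0.95) = 0.0700/0.3000 = 0.2333
Terminal stock prices: S_uuu = 78.12, S_uud = 59.38, S_udd = 45.12, S_ddd = 34.29
Terminal payoffs (S − K): max(38.12, 0) = 38.12, max(19.38, 0) = 19.38, max(5.125, 0) = 5.125, max(-5.705, 0) = 0
Node uu (S = 62.5): V_uu = 1/1.02·[0.2333·38.1250 + 0.7667·19.3750] = 23.2843
Node ud (S = 47.5): V_ud = 1/1.02·[0.2333·19.3750 + 0.7667·5.1250] = 8.2843
Node dd (S = 36.1): V_dd = 1/1.02·[0.2333·5.1250 + 0.7667·0.0000] = 1.1724
Node u (S = 50): V_u = 1/1.02·[0.2333·23.2843 + 0.7667·8.2843] = 11.5532
Node d (S = 38): V_d = 1/1.02·[0.2333·8.2843 + 0.7667·1.1724] = 2.7763
Node 0 (S = 40): V_0 = 1/1.02·[0.2333·11.5532 + 0.7667·2.7763] = 4.7297

4.73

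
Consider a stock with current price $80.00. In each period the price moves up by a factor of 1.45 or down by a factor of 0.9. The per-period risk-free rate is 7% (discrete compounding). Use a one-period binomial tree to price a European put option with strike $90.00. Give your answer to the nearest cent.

$11.62

Risk-neutral probability p = (1 + 0.07 − 0.9)/(1.45 − 0.9) = 0.1700/0.5500 = 0.3091
Terminal stock prices: S_u = 116, S_d = 72
Terminal payoffs (K − S): max(-26, 0) = 0, max(18, 0) = 18
Node 0 (S = 80): V_0 = 1/1.07·[0.3091·0.0000 + 0.6909·18.0000] = 11.6228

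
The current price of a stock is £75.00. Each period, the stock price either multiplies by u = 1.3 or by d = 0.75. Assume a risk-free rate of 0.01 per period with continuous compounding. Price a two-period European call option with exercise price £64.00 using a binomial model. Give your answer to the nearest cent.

Risk-neutral probability p = (e^0.01 − 0.75)/(1.3 − 0.75) = 0.2601/0.5500 = 0.4728
Terminal stock prices: S_uu = 126.8, S_ud = 73.12, S_dd = 42.19
Terminal payoffs (S − K): max(62.75, 0) = 62.75, max(9.125, 0) = 9.125, max(-21.81, 0) = 0
Node u (S = 97.5): V_u = e^(−0.01)·[0.4728·62.7500 + 0.5272·9.1250] = 34.1368
Node d (S = 56.25): V_d = e^(−0.01)·[0.4728·9.1250 + 0.5272·0.0000] = 4.2715
Node 0 (S = 75): V_0 = e^(−0.01)·[0.4728·34.1368 + 0.5272·4.2715] = 18.2094

£18.21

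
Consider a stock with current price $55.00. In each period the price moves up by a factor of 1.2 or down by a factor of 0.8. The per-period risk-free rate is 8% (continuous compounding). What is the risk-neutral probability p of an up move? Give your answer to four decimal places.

Risk-neutral probability p = (e^0.08 − 0.8)/(1.2 − 0.8) = 0.2833/0.4000 = 0.7082

p = 0.7082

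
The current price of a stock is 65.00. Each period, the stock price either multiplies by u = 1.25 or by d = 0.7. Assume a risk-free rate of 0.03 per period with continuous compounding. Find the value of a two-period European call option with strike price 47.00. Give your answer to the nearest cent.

Risk-neutral probability p = (e^0.03 − 0.7)/(1.25 − 0.7) = 0.3305/0.5500 = 0.6008
Terminal stock prices: S_uu = 101.6, S_ud = 56.87, S_dd = 31.85
Terminal payoffs (S − K): max(54.56, 0) = 54.56, max(9.875, 0) = 9.875, max(-15.15, 0) = 0
Node u (S = 81.25): V_u = e^(−0.03)·[0.6008·54.5625 + 0.3992·9.8750] = 35.6391
Node d (S = 45.5): V_d = e^(−0.03)·[0.6008·9.8750 + 0.3992·0.0000] = 5.7578
Node 0 (S = 65): V_0 = e^(−0.03)·[0.6008·35.6391 + 0.3992·5.7578] = 23.0105

23.01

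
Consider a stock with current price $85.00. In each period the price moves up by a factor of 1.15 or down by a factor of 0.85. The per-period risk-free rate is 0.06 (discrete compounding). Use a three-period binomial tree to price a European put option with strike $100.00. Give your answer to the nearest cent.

$7.39

Risk-neutral probability p = (1 + 0.06 − 0.85)/(1.15 − 0.85) = 0.2100/0.3000 = 0.7000
Terminal stock prices: S_uuu = 129.3, S_uud = 95.55, S_udd = 70.62, S_ddd = 52.2
Terminal payoffs (K − S): max(-29.27, 0) = 0, max(4.449, 0) = 4.449, max(29.38, 0) = 29.38, max(47.8, 0) = 47.8
Node uu (S = 112.4): V_uu = 1/1.06·[0.7000·0.0000 + 0.3000·4.4494] = 1.2593
Node ud (S = 83.09): V_ud = 1/1.06·[0.7000·4.4494 + 0.3000·29.3756] = 11.2521
Node dd (S = 61.41): V_dd = 1/1.06·[0.7000·29.3756 + 0.3000·47.7994] = 32.9271
Node u (S = 97.75): V_u = 1/1.06·[0.7000·1.2593 + 0.3000·11.2521] = 4.0161
Node d (S = 72.25): V_d = 1/1.06·[0.7000·11.2521 + 0.3000·32.9271] = 16.7496
Node 0 (S = 85): V_0 = 1/1.06·[0.7000·4.0161 + 0.3000·16.7496] = 7.3926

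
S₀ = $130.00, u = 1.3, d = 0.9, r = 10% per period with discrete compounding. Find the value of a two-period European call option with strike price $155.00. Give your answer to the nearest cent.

Risk-neutral probability p = (1 + 0.1 − 0.9)/(1.3 − 0.9) = 0.2000/0.4000 = 0.5000
Terminal stock prices: S_uu = 219.7, S_ud = 152.1, S_dd = 105.3
Terminal payoffs (S − K): max(64.7, 0) = 64.7, max(-2.9, 0) = 0, max(-49.7, 0) = 0
Node u (S = 169): V_u = 1/1.1·[0.5000·64.7000 + 0.5000·0.0000] = 29.4091
Node d (S = 117): V_d = 1/1.1·[0.5000·0.0000 + 0.5000·0.0000] = 0.0000
Node 0 (S = 130): V_0 = 1/1.1·[0.5000·29.4091 + 0.5000·0.0000] = 13.3678

$13.37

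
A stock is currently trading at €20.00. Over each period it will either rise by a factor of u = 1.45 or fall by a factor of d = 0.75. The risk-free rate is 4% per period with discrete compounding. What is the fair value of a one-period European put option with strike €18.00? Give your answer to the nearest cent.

Risk-neutral probability p = (1 + 0.04 − 0.75)/(1.45 − 0.75) = 0.2900/0.7000 = 0.4143
Terminal stock prices: S_u = 29, S_d = 15
Terminal payoffs (K − S): max(-11, 0) = 0, max(3, 0) = 3
Node 0 (S = 20): V_0 = 1/1.04·[0.4143·0.0000 + 0.5857·3.0000] = 1.6896

€1.69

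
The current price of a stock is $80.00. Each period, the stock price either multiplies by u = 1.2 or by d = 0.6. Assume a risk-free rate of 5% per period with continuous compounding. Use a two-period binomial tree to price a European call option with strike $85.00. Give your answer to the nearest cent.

$15.46

Risk-neutral probability p = (e^0.05 − 0.6)/(1.2 − 0.6) = 0.4513/0.6000 = 0.7521
Terminal stock prices: S_uu = 115.2, S_ud = 57.6, S_dd = 28.8
Terminal payoffs (S − K): max(30.2, 0) = 30.2, max(-27.4, 0) = 0, max(-56.2, 0) = 0
Node u (S = 96): V_u = e^(−0.05)·[0.7521·30.2000 + 0.2479·0.0000] = 21.6062
Node d (S = 48): V_d = e^(−0.05)·[0.7521·0.0000 + 0.2479·0.0000] = 0.0000
Node 0 (S = 80): V_0 = e^(−0.05)·[0.7521·21.6062 + 0.2479·0.0000] = 15.4579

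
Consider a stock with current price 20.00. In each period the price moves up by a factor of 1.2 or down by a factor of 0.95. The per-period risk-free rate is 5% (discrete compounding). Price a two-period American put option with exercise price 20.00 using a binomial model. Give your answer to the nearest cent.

0.64

Risk-neutral probability p = (1 + 0.05 − 0.95)/(1.2 − 0.95) = 0.1000/0.2500 = 0.4000
Terminal stock prices: S_uu = 28.8, S_ud = 22.8, S_dd = 18.05
Terminal payoffs (K − S): max(-8.8, 0) = 0, max(-2.8, 0) = 0, max(1.95, 0) = 1.95
Node u (S = 24): continuation = 1/1.05·[0.4000·0.0000 + 0.6000·0.0000] = 0.0000; exercise value = 0.0000 ≤ continuation, so V_u = 0.0000
Node d (S = 19): continuation = 1/1.05·[0.4000·0.0000 + 0.6000·1.9500] = 1.1143; exercise value = 1.0000 ≤ continuation, so V_d = 1.1143
Node 0 (S = 20): continuation = 1/1.05·[0.4000·0.0000 + 0.6000·1.1143] = 0.6367; exercise value = 0.0000 ≤ continuation, so V_0 = 0.6367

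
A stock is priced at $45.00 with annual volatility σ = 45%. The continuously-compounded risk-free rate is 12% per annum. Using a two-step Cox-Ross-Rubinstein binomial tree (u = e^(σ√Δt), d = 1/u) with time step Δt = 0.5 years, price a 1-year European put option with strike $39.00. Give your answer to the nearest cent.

$3.15

CRR parameters: u = e^(σ√Δt) = e^(0.45·√0.5) = 1.3746, d = 1/u = 0.7275
Per-period rate: rΔt = 0.12·0.5 = 0.06, so R = e^0.06 = 1.0618
Risk-neutral probability p = (e^0.06 − 0.7275)/(1.3746 − 0.7275) = 0.3344/0.6472 = 0.5167
Terminal stock prices: S_uu = 85.03, S_ud = 45, S_dd = 23.81
Terminal payoffs (K − S): max(-46.03, 0) = 0, max(-6, 0) = 0, max(15.19, 0) = 15.19
Node u (S = 61.86): V_u = e^(−0.06)·[0.5167·0.0000 + 0.4833·0.0000] = 0.0000
Node d (S = 32.74): V_d = e^(−0.06)·[0.5167·0.0000 + 0.4833·15.1862] = 6.9126
Node 0 (S = 45): V_0 = e^(−0.06)·[0.5167·0.0000 + 0.4833·6.9126] = 3.1466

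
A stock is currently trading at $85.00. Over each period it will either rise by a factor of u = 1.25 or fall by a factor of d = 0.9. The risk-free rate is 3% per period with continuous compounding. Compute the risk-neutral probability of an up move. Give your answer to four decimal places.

p = 0.3727

Risk-neutral probability p = (e^0.03 − 0.9)/(1.25 − 0.9) = 0.1305/0.3500 = 0.3727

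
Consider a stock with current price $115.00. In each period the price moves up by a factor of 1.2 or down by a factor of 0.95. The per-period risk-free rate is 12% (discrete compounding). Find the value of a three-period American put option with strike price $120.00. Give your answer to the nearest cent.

$5.00

Risk-neutral probability p = (1 + 0.12 − 0.95)/(1.2 − 0.95) = 0.1700/0.2500 = 0.6800
Terminal stock prices: S_uuu = 198.7, S_uud = 157.3, S_udd = 124.5, S_ddd = 98.6
Terminal payoffs (K − S): max(-78.72, 0) = 0, max(-37.32, 0) = 0, max(-4.545, 0) = 0, max(21.4, 0) = 21.4
Node uu (S = 165.6): continuation = 1/1.12·[0.6800·0.0000 + 0.3200·0.0000] = 0.0000; exercise value = 0.0000 ≤ continuation, so V_uu = 0.0000
Node ud (S = 131.1): continuation = 1/1.12·[0.6800·0.0000 + 0.3200·0.0000] = 0.0000; exercise value = 0.0000 ≤ continuation, so V_ud = 0.0000
Node dd (S = 103.8): continuation = 1/1.12·[0.6800·0.0000 + 0.3200·21.4019] = 6.1148; exercise value = 16.2125 > continuation, so V_dd = 16.2125 (exercise)
Node u (S = 138): continuation = 1/1.12·[0.6800·0.0000 + 0.3200·0.0000] = 0.0000; exercise value = 0.0000 ≤ continuation, so V_u = 0.0000
Node d (S = 109.2): continuation = 1/1.12·[0.6800·0.0000 + 0.3200·16.2125] = 4.6321; exercise value = 10.7500 > continuation, so V_d = 10.7500 (exercise)
Node 0 (S = 115): continuation = 1/1.12·[0.6800·0.0000 + 0.3200·10.7500] = 3.0714; exercise value = 5.0000 > continuation, so V_0 = 5.0000 (exercise)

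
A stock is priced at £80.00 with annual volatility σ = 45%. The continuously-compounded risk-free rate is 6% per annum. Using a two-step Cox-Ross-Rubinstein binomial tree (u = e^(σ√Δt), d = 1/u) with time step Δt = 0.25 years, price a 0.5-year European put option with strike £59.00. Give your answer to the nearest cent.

CRR parameters: u = e^(σ√Δt) = e^(0.45·√0.25) = 1.2523, d = 1/u = 0.7985
Per-period rate: rΔt = 0.06·0.25 = 0.015, so R = e^0.015 = 1.0151
Risk-neutral probability p = (e^0.015 − 0.7985)/(1.2523 − 0.7985) = 0.2166/0.4538 = 0.4773
Terminal stock prices: S_uu = 125.5, S_ud = 80, S_dd = 51.01
Terminal payoffs (K − S): max(-66.46, 0) = 0, max(-21, 0) = 0, max(7.99, 0) = 7.99
Node u (S = 100.2): V_u = e^(−0.015)·[0.4773·0.0000 + 0.5227·0.0000] = 0.0000
Node d (S = 63.88): V_d = e^(−0.015)·[0.4773·0.0000 + 0.5227·7.9897] = 4.1142
Node 0 (S = 80): V_0 = e^(−0.015)·[0.4773·0.0000 + 0.5227·4.1142] = 2.1185

£2.12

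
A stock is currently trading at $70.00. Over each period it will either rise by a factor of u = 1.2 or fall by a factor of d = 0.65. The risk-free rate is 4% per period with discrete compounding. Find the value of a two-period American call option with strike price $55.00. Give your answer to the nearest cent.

$21.29

Risk-neutral probability p = (1 + 0.04 − 0.65)/(1.2 − 0.65) = 0.3900/0.5500 = 0.7091
Terminal stock prices: S_uu = 100.8, S_ud = 54.6, S_dd = 29.58
Terminal payoffs (S − K): max(45.8, 0) = 45.8, max(-0.4, 0) = 0, max(-25.42, 0) = 0
Node u (S = 84): continuation = 1/1.04·[0.7091·45.8000 + 0.2909·0.0000] = 31.2273; exercise value = 29.0000 ≤ continuation, so V_u = 31.2273
Node d (S = 45.5): continuation = 1/1.04·[0.7091·0.0000 + 0.2909·0.0000] = 0.0000; exercise value = 0.0000 ≤ continuation, so V_d = 0.0000
Node 0 (S = 70): continuation = 1/1.04·[0.7091·31.2273 + 0.2909·0.0000] = 21.2913; exercise value = 15.0000 ≤ continuation, so V_0 = 21.2913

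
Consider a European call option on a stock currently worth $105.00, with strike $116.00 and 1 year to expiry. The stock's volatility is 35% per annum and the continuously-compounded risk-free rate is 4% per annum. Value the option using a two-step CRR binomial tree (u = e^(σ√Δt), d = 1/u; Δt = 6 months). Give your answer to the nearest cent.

$12.39

CRR parameters: u = e^(σ√Δt) = e^(0.35·√0.5) = 1.2808, d = 1/u = 0.7808
Per-period rate: rΔt = 0.04·0.5 = 0.02, so R = e^0.02 = 1.0202
Risk-neutral probability p = (e^0.02 − 0.7808)/(1.2808 − 0.7808) = 0.2394/0.5000 = 0.4788
Terminal stock prices: S_uu = 172.2, S_ud = 105, S_dd = 64.01
Terminal payoffs (S − K): max(56.25, 0) = 56.25, max(-11, 0) = 0, max(-51.99, 0) = 0
Node u (S = 134.5): V_u = e^(−0.02)·[0.4788·56.2480 + 0.5212·0.0000] = 26.4005
Node d (S = 81.98): V_d = e^(−0.02)·[0.4788·0.0000 + 0.5212·0.0000] = 0.0000
Node 0 (S = 105): V_0 = e^(−0.02)·[0.4788·26.4005 + 0.5212·0.0000] = 12.3913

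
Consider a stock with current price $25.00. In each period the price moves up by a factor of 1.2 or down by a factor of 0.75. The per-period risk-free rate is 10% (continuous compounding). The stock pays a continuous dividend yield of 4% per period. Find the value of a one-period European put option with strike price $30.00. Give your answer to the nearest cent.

$3.13

Per-period risk-free factor R = e^0.1 = 1.1052; dividend-adjusted growth = e^(0.1−0.04) = 1.0618.
Risk-neutral probability p = (1.0618 − 0.75)/(1.2 − 0.75) = 0.3118/0.4500 = 0.6930
Terminal stock prices: S_u = 30, S_d = 18.75
Terminal payoffs (K − S): max(0, 0) = 0, max(11.25, 0) = 11.25
Node 0 (S = 25): V_0 = e^(−0.1)·[0.6930·0.0000 + 0.3070·11.2500] = 3.1254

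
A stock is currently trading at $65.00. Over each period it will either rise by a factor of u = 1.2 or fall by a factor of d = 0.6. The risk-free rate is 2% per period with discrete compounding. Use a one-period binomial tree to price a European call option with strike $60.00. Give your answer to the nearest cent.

$12.35

Risk-neutral probability p = (1 + 0.02 − 0.6)/(1.2 − 0.6) = 0.4200/0.6000 = 0.7000
Terminal stock prices: S_u = 78, S_d = 39
Terminal payoffs (S − K): max(18, 0) = 18, max(-21, 0) = 0
Node 0 (S = 65): V_0 = 1/1.02·[0.7000·18.0000 + 0.3000·0.0000] = 12.3529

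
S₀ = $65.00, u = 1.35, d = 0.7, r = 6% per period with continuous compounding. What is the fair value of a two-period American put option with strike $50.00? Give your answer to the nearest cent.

$3.16

Risk-neutral probability p = (e^0.06 − 0.7)/(1.35 − 0.7) = 0.3618/0.6500 = 0.5567
Terminal stock prices: S_uu = 118.5, S_ud = 61.42, S_dd = 31.85
Terminal payoffs (K − S): max(-68.46, 0) = 0, max(-11.42, 0) = 0, max(18.15, 0) = 18.15
Node u (S = 87.75): continuation = e^(−0.06)·[0.5567·0.0000 + 0.4433·0.0000] = 0.0000; exercise value = 0.0000 ≤ continuation, so V_u = 0.0000
Node d (S = 45.5): continuation = e^(−0.06)·[0.5567·0.0000 + 0.4433·18.1500] = 7.5778; exercise value = 4.5000 ≤ continuation, so V_d = 7.5778
Node 0 (S = 65): continuation = e^(−0.06)·[0.5567·0.0000 + 0.4433·7.5778] = 3.1638; exercise value = 0.0000 ≤ continuation, so V_0 = 3.1638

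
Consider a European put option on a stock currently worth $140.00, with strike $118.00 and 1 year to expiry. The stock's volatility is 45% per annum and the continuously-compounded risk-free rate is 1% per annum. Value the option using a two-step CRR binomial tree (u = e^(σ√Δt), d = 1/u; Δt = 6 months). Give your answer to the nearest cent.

$14.18

CRR parameters: u = e^(σ√Δt) = e^(0.45·√0.5) = 1.3746, d = 1/u = 0.7275
Per-period rate: rΔt = 0.01·0.5 = 0.005, so R = e^0.005 = 1.0050
Risk-neutral probability p = (e^0.005 − 0.7275)/(1.3746 − 0.7275) = 0.2776/0.6472 = 0.4289
Terminal stock prices: S_uu = 264.6, S_ud = 140, S_dd = 74.09
Terminal payoffs (K − S): max(-146.6, 0) = 0, max(-22, 0) = 0, max(43.91, 0) = 43.91
Node u (S = 192.5): V_u = e^(−0.005)·[0.4289·0.0000 + 0.5711·0.0000] = 0.0000
Node d (S = 101.8): V_d = e^(−0.005)·[0.4289·0.0000 + 0.5711·43.9125] = 24.9551
Node 0 (S = 140): V_0 = e^(−0.005)·[0.4289·0.0000 + 0.5711·24.9551] = 14.1818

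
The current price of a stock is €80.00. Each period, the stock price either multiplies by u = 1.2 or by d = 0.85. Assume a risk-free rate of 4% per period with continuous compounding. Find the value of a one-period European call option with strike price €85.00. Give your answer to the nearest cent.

€5.76

Risk-neutral probability p = (e^0.04 − 0.85)/(1.2 − 0.85) = 0.1908/0.3500 = 0.5452
Terminal stock prices: S_u = 96, S_d = 68
Terminal payoffs (S − K): max(11, 0) = 11, max(-17, 0) = 0
Node 0 (S = 80): V_0 = e^(−0.04)·[0.5452·11.0000 + 0.4548·0.0000] = 5.7618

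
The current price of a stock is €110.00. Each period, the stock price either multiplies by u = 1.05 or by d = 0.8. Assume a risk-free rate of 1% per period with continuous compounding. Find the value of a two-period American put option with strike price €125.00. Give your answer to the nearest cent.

€15.00

Risk-neutral probability p = (e^0.01 − 0.8)/(1.05 − 0.8) = 0.2101/0.2500 = 0.8402
Terminal stock prices: S_uu = 121.3, S_ud = 92.4, S_dd = 70.4
Terminal payoffs (K − S): max(3.725, 0) = 3.725, max(32.6, 0) = 32.6, max(54.6, 0) = 54.6
Node u (S = 115.5): continuation = e^(−0.01)·[0.8402·3.7250 + 0.1598·32.6000] = 8.2562; exercise value = 9.5000 > continuation, so V_u = 9.5000 (exercise)
Node d (S = 88): continuation = e^(−0.01)·[0.8402·32.6000 + 0.1598·54.6000] = 35.7562; exercise value = 37.0000 > continuation, so V_d = 37.0000 (exercise)
Node 0 (S = 110): continuation = e^(−0.01)·[0.8402·9.5000 + 0.1598·37.0000] = 13.7562; exercise value = 15.0000 > continuation, so V_0 = 15.0000 (exercise)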